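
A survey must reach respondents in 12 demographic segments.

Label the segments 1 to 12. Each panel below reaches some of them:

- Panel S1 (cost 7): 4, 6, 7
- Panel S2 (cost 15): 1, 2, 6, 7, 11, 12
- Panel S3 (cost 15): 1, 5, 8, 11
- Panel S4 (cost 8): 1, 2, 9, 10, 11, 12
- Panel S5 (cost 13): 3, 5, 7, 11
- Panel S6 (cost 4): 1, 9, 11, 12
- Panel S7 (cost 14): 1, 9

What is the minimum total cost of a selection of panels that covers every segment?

S1, S3, S4, S5 together cover every segment (S1 ∪ S3 ∪ S4 ∪ S5 = {1, 2, 3, 4, 5, 6, 7, 8, 9, 10, 11, 12}); total cost 7 + 15 + 8 + 13 = 43.
The greedy pick S6, S1, S4, S5, S3 costs 47; no covering selection beats 43.

43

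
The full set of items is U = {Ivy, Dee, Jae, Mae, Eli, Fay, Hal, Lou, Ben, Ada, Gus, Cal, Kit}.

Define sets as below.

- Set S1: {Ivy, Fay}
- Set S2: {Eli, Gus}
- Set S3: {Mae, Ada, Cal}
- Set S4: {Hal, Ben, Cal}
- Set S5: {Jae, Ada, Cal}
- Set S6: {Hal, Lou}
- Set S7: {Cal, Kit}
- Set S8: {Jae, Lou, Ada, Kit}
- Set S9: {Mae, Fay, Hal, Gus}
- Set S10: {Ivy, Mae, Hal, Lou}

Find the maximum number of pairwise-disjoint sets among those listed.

S1, S2, S3, S6 are pairwise disjoint (S1={Ivy,Fay}; S2={Eli,Gus}; S3={Mae,Ada,Cal}; S6={Hal,Lou}).
Every remaining set overlaps one of these, and no 5 of the listed sets are pairwise disjoint, so 4 is the maximum.

4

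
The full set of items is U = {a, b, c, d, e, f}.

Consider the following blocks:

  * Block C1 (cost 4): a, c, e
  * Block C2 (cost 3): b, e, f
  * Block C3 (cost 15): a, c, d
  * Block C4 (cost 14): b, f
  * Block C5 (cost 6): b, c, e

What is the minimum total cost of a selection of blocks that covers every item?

C2, C3 together cover every item (C2 ∪ C3 = {a, b, c, d, e, f}); total cost 3 + 15 = 18.
The greedy pick C2, C1, C3 costs 22; no covering selection beats 18.

18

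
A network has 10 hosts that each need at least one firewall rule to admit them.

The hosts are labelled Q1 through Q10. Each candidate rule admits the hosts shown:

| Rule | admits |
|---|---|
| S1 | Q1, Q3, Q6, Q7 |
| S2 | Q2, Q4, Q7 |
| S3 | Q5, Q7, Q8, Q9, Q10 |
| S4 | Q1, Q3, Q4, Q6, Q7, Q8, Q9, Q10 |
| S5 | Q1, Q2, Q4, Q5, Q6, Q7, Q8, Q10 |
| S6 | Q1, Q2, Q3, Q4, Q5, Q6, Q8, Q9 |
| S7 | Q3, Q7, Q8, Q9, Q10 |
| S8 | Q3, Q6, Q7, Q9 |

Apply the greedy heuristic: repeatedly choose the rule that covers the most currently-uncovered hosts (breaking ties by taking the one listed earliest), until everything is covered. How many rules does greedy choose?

Greedy: pick S4 (covers 8 new) → pick S5 (covers 2 new). Total picks: 2.

2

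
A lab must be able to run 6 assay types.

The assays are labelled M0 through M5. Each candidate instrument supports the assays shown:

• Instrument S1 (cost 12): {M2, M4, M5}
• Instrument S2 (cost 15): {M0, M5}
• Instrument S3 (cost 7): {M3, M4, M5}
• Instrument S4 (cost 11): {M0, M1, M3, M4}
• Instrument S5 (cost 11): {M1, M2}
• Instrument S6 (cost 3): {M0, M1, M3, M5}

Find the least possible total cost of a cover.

15

S1, S6 together cover every assay (S1 ∪ S6 = {M0, M1, M2, M3, M4, M5}); total cost 12 + 3 = 15.
No covering selection has total cost below 15.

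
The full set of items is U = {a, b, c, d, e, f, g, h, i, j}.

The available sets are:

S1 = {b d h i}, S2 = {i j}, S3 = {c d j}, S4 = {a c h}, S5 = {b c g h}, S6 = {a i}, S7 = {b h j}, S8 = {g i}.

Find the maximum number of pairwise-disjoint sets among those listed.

2

S6, S7 are pairwise disjoint (S6={a,i}; S7={b,h,j}).
Every remaining set overlaps one of these, and no 3 of the listed sets are pairwise disjoint, so 2 is the maximum.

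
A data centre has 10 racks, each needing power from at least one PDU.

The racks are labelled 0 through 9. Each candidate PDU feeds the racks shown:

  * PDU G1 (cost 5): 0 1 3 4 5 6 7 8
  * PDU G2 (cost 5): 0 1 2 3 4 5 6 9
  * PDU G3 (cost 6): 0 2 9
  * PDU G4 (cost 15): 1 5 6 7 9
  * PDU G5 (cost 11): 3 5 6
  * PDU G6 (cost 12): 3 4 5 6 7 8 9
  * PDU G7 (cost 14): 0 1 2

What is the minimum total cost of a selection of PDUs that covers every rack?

10

G1, G2 together cover every rack (G1 ∪ G2 = {0, 1, 2, 3, 4, 5, 6, 7, 8, 9}); total cost 5 + 5 = 10.
No covering selection has total cost below 10.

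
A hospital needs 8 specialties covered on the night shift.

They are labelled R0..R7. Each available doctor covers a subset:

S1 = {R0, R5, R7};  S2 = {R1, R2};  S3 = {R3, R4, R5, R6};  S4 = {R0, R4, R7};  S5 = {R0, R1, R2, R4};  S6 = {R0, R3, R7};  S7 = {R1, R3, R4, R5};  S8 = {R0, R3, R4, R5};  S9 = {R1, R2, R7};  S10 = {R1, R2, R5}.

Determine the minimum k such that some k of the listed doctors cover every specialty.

Take {S1, S3, S9}. Their union is {R0, R1, R2, R3, R4, R5, R6, R7}, which is all 8 specialties.
Only S3 contains R6, so S3 is forced; the remaining 4 specialties need at least 2 more doctors (each remaining doctor adds at most 3) — so at least 3 doctors are needed, and 3 is optimal.

3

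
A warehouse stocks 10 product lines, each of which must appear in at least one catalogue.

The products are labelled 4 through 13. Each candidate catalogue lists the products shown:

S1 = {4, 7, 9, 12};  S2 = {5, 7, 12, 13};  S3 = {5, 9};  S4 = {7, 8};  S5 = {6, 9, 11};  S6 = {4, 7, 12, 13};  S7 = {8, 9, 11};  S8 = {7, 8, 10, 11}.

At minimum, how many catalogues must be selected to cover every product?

4

Take {S1, S2, S5, S8}. Their union is {4, 5, 6, 7, 8, 9, 10, 11, 12, 13}, which is all 10 products.
No 3 of the 8 catalogues cover everything (all 56 combinations miss at least one product), so 4 is optimal.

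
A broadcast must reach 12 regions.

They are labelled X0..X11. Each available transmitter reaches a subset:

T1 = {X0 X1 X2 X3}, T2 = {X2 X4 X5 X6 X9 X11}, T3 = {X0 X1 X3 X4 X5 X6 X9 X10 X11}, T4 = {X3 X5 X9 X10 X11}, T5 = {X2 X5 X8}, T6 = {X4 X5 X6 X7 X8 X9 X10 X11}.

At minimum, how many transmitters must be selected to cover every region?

2

Take {T1, T6}. Their union is {X0, X1, X2, X3, X4, X5, X6, X7, X8, X9, X10, X11}, which is all 12 regions.
No single transmitter has all 12 regions (the largest, T3, has 9), so 2 is optimal.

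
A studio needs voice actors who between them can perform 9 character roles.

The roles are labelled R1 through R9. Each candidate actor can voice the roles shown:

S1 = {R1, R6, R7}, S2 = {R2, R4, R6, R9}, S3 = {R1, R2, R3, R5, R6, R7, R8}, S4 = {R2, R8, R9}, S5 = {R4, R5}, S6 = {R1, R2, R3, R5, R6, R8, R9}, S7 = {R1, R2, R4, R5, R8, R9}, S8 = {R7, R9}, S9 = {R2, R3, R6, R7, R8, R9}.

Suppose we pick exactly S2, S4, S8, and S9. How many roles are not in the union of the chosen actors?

2

Union of S2, S4, S8, S9 = {R2, R3, R4, R6, R7, R8, R9}.
Not covered: R1, R5 — 2 roles.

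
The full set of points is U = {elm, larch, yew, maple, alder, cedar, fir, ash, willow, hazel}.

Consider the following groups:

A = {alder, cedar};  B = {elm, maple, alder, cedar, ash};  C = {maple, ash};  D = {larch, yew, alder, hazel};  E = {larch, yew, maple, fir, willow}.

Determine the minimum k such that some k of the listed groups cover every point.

3

B, D, and E cover everything between them: the union {elm, larch, yew, maple, alder, cedar, fir, ash, willow, hazel} is all of U.
Only B contains elm, so B is forced; the remaining 5 points need at least 2 more groups (each remaining group adds at most 4) — so at least 3 groups are needed, and 3 is optimal.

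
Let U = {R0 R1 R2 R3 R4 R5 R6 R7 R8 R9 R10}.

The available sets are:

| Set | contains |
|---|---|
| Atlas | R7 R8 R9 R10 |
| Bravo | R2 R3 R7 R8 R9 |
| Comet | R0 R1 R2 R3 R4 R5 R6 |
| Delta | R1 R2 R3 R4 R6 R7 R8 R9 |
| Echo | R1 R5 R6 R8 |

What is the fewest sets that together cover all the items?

2

Take {Atlas, Comet}. Their union is {R0, R1, R2, R3, R4, R5, R6, R7, R8, R9, R10}, which is all 11 items.
No single set has all 11 items (the largest, Delta, has 8), so 2 is optimal.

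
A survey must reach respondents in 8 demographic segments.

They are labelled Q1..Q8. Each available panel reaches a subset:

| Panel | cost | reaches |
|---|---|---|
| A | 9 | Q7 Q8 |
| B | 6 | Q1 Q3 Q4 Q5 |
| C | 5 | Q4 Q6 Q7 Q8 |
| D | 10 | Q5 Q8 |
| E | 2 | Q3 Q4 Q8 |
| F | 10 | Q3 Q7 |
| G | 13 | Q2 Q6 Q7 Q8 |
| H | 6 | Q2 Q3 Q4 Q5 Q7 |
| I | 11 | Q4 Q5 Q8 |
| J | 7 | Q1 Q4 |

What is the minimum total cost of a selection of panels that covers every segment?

B, C, H together cover every segment (B ∪ C ∪ H = {Q1, Q2, Q3, Q4, Q5, Q6, Q7, Q8}); total cost 6 + 5 + 6 = 17.
The greedy pick E, H, C, B costs 19; no covering selection beats 17.

17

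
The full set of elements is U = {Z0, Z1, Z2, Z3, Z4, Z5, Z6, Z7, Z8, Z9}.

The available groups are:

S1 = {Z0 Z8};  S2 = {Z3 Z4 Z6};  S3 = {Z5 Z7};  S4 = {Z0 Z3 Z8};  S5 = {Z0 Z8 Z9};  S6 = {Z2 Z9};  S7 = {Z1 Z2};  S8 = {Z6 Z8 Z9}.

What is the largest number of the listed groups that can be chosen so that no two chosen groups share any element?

S1, S2, S3, S7 are pairwise disjoint (S1={Z0,Z8}; S2={Z3,Z4,Z6}; S3={Z5,Z7}; S7={Z1,Z2}).
Every remaining group overlaps one of these, and no 5 of the listed groups are pairwise disjoint, so 4 is the maximum.

4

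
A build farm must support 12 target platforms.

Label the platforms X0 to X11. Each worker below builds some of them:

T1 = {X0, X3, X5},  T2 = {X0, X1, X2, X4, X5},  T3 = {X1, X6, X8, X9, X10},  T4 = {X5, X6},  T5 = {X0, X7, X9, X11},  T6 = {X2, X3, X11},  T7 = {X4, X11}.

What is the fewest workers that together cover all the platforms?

T1 and T2 and T3 and T5 together: T1 ∪ T2 ∪ T3 ∪ T5 = {X0, X1, X2, X3, X4, X5, X6, X7, X8, X9, X10, X11} — every platform is covered.
No 3 of the 7 workers cover everything (all 35 combinations miss at least one platform), so 4 is optimal.

4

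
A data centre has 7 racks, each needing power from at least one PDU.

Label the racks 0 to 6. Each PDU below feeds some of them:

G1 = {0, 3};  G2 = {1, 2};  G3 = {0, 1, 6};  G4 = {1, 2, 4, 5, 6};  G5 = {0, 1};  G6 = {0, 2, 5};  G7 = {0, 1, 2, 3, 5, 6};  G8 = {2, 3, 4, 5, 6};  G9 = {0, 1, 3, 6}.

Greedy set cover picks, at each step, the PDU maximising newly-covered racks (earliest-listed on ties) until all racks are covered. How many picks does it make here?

Greedy: pick G7 (covers 6 new) → pick G4 (covers 1 new). Total picks: 2.

2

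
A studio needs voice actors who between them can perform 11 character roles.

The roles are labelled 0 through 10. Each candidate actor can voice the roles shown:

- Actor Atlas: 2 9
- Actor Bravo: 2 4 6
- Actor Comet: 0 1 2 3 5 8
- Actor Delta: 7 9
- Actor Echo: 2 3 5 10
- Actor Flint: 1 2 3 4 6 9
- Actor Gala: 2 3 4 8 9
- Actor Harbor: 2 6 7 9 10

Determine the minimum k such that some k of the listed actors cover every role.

Take {Bravo, Comet, Harbor}. Their union is {0, 1, 2, 3, 4, 5, 6, 7, 8, 9, 10}, which is all 11 roles.
Only Comet contains 0, so Comet is forced; the remaining 5 roles need at least 2 more actors (each remaining actor adds at most 4) — so at least 3 actors are needed, and 3 is optimal.

3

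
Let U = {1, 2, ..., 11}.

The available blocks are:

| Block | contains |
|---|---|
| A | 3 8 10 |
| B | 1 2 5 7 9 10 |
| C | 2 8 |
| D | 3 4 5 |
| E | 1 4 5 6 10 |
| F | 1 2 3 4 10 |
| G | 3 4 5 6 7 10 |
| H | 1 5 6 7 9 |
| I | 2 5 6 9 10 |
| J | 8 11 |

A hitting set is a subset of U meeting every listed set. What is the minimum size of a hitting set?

3

Take T = {3, 5, 8}. Each listed block contains at least one of these, so T is a hitting set of size 3.
No choice of 2 points meets every block, so 3 is the minimum.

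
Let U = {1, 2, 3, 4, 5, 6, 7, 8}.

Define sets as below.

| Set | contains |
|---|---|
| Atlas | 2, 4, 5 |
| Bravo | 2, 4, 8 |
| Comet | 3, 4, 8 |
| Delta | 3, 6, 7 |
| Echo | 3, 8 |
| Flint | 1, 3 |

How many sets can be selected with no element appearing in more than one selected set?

Atlas, Echo are pairwise disjoint (Atlas={2,4,5}; Echo={3,8}).
Every remaining set overlaps one of these, and no 3 of the listed sets are pairwise disjoint, so 2 is the maximum.

2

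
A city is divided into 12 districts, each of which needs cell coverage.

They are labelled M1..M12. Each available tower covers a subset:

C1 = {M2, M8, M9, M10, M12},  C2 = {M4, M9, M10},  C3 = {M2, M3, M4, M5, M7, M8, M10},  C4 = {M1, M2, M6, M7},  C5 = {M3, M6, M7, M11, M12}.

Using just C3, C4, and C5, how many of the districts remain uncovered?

1

Union of C3, C4, C5 = {M1, M2, M3, M4, M5, M6, M7, M8, M10, M11, M12}.
Not covered: M9 — 1 district.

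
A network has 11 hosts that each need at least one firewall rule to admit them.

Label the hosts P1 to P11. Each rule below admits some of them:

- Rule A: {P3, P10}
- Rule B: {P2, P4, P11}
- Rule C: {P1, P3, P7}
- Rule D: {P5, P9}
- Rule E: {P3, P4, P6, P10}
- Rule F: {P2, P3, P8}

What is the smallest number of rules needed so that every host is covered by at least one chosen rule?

5

B and C and D and E and F together: B ∪ C ∪ D ∪ E ∪ F = {P1, P2, P3, P4, P5, P6, P7, P8, P9, P10, P11} — every host is covered.
Only E contains P6, so E is forced; the remaining 7 hosts need at least 4 more rules (each remaining rule adds at most 2) — so at least 5 rules are needed, and 5 is optimal.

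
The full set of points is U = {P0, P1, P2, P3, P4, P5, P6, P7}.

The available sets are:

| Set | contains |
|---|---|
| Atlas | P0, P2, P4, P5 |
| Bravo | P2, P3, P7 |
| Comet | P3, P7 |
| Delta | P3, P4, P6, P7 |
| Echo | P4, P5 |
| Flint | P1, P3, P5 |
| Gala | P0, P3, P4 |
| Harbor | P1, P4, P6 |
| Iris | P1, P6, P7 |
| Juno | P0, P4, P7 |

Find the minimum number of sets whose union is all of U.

Atlas and Comet and Harbor together: Atlas ∪ Comet ∪ Harbor = {P0, P1, P2, P3, P4, P5, P6, P7} — every point is covered.
No 2 of the 10 sets cover everything (all 45 combinations miss at least one point), so 3 is optimal.

3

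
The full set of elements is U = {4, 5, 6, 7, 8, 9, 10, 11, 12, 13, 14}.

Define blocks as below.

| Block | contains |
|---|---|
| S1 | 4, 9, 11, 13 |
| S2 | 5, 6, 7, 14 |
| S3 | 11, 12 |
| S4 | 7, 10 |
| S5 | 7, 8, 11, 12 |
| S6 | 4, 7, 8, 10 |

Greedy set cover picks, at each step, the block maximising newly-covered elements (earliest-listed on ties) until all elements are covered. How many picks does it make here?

Greedy: pick S1 (covers 4 new) → pick S2 (covers 4 new) → pick S5 (covers 2 new) → pick S4 (covers 1 new). Total picks: 4.

4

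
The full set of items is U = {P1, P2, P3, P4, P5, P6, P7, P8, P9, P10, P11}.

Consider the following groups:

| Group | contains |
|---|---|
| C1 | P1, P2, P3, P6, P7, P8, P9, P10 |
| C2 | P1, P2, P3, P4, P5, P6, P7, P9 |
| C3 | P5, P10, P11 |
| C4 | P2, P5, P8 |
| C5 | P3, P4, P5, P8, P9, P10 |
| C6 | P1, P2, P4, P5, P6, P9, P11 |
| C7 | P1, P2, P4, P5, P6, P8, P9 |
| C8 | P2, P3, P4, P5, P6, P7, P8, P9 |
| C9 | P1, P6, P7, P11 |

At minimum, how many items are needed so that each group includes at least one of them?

H = {P5, P7} meets every group (each contains at least one member of H), and |H| = 2.
The groups C4, C9 are pairwise disjoint, so any hitting set needs a separate item for each — at least 2. Hence 2 is optimal.

2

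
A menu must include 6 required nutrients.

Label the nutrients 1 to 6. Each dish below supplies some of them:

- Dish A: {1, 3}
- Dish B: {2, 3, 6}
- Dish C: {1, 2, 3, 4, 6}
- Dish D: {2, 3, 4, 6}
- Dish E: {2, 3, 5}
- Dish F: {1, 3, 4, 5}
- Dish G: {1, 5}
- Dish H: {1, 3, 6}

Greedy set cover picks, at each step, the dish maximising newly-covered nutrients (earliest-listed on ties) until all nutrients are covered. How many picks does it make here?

2

Greedy: pick C (covers 5 new) → pick E (covers 1 new). Total picks: 2.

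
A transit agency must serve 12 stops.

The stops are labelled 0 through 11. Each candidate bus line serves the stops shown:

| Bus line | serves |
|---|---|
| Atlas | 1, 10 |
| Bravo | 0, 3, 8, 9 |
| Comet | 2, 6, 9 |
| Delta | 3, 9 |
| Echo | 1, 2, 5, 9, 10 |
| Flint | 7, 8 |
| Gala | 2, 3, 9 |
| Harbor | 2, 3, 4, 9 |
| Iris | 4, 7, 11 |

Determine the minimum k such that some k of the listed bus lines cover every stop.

Take {Bravo, Comet, Echo, Iris}. Their union is {0, 1, 2, 3, 4, 5, 6, 7, 8, 9, 10, 11}, which is all 12 stops.
Only Echo contains 5, so Echo is forced; the remaining 7 stops need at least 3 more bus lines (each remaining bus line adds at most 3) — so at least 4 bus lines are needed, and 4 is optimal.

4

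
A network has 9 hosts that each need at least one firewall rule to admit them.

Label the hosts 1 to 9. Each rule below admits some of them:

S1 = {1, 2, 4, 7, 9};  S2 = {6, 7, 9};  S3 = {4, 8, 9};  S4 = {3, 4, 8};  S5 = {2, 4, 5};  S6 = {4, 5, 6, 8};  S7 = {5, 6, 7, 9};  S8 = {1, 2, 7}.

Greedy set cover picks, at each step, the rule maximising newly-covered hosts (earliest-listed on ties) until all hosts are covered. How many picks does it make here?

3

Greedy: pick S1 (covers 5 new) → pick S6 (covers 3 new) → pick S4 (covers 1 new). Total picks: 3.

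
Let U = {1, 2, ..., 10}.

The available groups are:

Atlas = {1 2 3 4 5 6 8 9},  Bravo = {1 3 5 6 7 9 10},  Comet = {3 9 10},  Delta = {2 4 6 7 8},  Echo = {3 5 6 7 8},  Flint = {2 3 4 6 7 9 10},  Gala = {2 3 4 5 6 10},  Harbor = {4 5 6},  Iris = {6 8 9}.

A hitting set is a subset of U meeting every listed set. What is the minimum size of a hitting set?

2

The 2 elements {3, 6} hit every group.
The groups Comet, Harbor are pairwise disjoint, so any hitting set needs a separate element for each — at least 2. Hence 2 is optimal.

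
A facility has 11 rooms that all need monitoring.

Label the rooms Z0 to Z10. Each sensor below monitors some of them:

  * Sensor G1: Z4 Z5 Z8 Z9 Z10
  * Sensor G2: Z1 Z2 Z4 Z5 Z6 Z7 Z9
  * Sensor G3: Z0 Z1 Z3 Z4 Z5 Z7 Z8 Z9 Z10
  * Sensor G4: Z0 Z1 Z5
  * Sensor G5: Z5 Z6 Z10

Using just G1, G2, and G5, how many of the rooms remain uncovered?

2

Union of G1, G2, G5 = {Z1, Z2, Z4, Z5, Z6, Z7, Z8, Z9, Z10}.
Not covered: Z0, Z3 — 2 rooms.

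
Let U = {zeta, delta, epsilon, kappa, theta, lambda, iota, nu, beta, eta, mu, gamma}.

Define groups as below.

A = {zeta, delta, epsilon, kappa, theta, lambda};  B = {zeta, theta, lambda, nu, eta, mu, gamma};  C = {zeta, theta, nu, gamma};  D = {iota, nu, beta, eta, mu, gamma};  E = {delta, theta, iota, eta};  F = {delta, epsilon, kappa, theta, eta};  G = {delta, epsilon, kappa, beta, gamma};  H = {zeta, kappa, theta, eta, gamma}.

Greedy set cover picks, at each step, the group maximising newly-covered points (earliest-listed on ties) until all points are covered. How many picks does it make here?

3

Greedy: pick B (covers 7 new) → pick G (covers 4 new) → pick D (covers 1 new). Total picks: 3.
(The true minimum cover uses only 2 groups, so greedy is not optimal here.)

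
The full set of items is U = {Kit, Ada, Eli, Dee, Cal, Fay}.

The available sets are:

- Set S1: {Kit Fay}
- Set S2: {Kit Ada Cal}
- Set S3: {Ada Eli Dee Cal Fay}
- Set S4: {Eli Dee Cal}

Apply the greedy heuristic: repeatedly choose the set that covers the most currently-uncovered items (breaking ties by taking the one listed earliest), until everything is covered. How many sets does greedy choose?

2

Greedy: pick S3 (covers 5 new) → pick S1 (covers 1 new). Total picks: 2.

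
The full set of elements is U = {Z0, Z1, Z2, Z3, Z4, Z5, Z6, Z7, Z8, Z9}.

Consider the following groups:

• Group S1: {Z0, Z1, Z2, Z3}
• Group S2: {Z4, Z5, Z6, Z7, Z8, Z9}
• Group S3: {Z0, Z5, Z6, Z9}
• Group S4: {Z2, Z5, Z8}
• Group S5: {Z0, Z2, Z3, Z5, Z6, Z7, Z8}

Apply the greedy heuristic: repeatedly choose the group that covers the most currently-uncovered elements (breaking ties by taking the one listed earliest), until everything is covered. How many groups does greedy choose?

3

Greedy: pick S5 (covers 7 new) → pick S2 (covers 2 new) → pick S1 (covers 1 new). Total picks: 3.
(The true minimum cover uses only 2 groups, so greedy is not optimal here.)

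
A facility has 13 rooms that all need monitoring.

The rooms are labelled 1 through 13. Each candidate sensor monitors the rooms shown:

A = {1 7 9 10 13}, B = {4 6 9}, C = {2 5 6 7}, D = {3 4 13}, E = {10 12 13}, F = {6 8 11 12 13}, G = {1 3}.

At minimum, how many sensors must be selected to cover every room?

4

Take {A, C, D, F}. Their union is {1, 2, 3, 4, 5, 6, 7, 8, 9, 10, 11, 12, 13}, which is all 13 rooms.
Only C contains 2, so C is forced; the remaining 9 rooms need at least 3 more sensors (each remaining sensor adds at most 4) — so at least 4 sensors are needed, and 4 is optimal.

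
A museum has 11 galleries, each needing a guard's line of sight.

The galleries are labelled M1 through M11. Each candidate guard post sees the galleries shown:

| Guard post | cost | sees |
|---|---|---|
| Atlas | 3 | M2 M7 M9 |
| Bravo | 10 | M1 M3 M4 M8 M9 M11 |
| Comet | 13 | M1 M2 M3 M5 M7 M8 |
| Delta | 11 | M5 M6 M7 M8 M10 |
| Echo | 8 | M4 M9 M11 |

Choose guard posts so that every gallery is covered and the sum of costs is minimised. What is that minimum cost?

Atlas, Bravo, Delta together cover every gallery (Atlas ∪ Bravo ∪ Delta = {M1, M2, M3, M4, M5, M6, M7, M8, M9, M10, M11}); total cost 3 + 10 + 11 = 24.
No covering selection has total cost below 24.

24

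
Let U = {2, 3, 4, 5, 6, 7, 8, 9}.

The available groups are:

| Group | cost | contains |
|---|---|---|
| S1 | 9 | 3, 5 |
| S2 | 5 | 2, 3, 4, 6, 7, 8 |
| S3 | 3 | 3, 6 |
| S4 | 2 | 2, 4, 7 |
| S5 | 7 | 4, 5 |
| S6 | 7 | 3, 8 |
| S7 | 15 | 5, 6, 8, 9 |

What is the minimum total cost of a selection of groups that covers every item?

20

S3, S4, S7 together cover every item (S3 ∪ S4 ∪ S7 = {2, 3, 4, 5, 6, 7, 8, 9}); total cost 3 + 2 + 15 = 20.
The greedy pick S4, S3, S2, S5, S7 costs 32; no covering selection beats 20.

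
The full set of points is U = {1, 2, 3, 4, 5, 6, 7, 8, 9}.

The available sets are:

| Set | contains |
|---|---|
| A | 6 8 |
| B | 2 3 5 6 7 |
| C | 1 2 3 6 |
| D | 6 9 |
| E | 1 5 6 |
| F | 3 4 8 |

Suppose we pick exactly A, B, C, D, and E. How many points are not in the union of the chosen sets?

Union of A, B, C, D, E = {1, 2, 3, 5, 6, 7, 8, 9}.
Not covered: 4 — 1 point.

1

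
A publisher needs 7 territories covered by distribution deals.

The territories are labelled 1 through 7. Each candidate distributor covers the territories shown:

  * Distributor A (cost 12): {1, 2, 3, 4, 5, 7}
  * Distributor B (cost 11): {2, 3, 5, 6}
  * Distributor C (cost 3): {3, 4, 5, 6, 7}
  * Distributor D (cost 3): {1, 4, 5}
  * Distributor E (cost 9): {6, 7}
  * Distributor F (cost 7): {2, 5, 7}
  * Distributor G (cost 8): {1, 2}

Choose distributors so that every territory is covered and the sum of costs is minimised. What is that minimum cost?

C, G together cover every territory (C ∪ G = {1, 2, 3, 4, 5, 6, 7}); total cost 3 + 8 = 11.
The greedy pick C, D, F costs 13; no covering selection beats 11.

11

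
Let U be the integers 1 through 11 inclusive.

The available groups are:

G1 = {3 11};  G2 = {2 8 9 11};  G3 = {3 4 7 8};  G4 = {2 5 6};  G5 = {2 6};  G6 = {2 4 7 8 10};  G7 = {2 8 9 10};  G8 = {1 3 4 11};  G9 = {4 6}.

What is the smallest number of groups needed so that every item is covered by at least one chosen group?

4

Take {G2, G4, G6, G8}. Their union is {1, 2, 3, 4, 5, 6, 7, 8, 9, 10, 11}, which is all 11 items.
No 3 of the 9 groups cover everything (all 84 combinations miss at least one item), so 4 is optimal.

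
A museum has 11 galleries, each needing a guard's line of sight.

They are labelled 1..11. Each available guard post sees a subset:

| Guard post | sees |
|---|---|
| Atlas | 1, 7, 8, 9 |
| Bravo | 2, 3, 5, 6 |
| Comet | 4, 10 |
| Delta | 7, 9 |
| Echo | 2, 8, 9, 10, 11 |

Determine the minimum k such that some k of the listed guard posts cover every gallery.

Atlas and Bravo and Comet and Echo together: Atlas ∪ Bravo ∪ Comet ∪ Echo = {1, 2, 3, 4, 5, 6, 7, 8, 9, 10, 11} — every gallery is covered.
Only Comet contains 4, so Comet is forced; the remaining 9 galleries need at least 3 more guard posts (each remaining guard post adds at most 4) — so at least 4 guard posts are needed, and 4 is optimal.

4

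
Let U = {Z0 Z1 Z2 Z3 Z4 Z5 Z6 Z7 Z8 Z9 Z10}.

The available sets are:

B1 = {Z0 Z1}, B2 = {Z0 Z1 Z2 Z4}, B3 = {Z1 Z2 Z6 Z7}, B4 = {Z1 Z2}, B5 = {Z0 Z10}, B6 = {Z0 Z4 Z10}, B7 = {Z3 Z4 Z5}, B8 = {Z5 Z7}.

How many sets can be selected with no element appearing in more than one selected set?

B4, B5, B8 are pairwise disjoint (B4={Z1,Z2}; B5={Z0,Z10}; B8={Z5,Z7}).
Every remaining set overlaps one of these, and no 4 of the listed sets are pairwise disjoint, so 3 is the maximum.

3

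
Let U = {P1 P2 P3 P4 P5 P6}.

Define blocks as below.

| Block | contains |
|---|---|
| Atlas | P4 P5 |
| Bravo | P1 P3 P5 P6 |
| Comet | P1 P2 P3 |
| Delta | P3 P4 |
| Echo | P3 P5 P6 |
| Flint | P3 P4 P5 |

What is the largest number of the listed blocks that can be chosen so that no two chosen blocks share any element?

Atlas, Comet are pairwise disjoint (Atlas={P4,P5}; Comet={P1,P2,P3}).
Every remaining block overlaps one of these, and no 3 of the listed blocks are pairwise disjoint, so 2 is the maximum.

2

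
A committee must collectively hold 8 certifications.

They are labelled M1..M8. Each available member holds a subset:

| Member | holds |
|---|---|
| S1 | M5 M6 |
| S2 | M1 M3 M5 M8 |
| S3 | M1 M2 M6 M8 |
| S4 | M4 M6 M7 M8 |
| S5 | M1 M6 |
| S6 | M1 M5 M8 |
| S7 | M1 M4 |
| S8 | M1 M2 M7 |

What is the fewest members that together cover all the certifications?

Take {S2, S3, S4}. Their union is {M1, M2, M3, M4, M5, M6, M7, M8}, which is all 8 certifications.
Only S2 contains M3, so S2 is forced; the remaining 4 certifications need at least 2 more members (each remaining member adds at most 3) — so at least 3 members are needed, and 3 is optimal.

3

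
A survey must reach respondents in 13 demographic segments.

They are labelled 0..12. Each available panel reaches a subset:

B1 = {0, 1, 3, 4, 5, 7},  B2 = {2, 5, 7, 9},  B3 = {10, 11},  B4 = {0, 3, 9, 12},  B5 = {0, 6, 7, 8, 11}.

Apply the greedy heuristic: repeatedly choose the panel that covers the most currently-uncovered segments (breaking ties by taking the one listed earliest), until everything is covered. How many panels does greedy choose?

5

Greedy: pick B1 (covers 6 new) → pick B5 (covers 3 new) → pick B2 (covers 2 new) → pick B3 (covers 1 new) → pick B4 (covers 1 new). Total picks: 5.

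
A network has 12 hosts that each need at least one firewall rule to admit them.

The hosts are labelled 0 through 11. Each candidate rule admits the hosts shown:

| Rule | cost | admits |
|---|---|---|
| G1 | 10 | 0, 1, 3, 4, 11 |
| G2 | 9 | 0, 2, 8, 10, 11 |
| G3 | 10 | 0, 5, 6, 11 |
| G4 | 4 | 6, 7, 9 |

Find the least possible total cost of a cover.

G1, G2, G3, G4 together cover every host (G1 ∪ G2 ∪ G3 ∪ G4 = {0, 1, 2, 3, 4, 5, 6, 7, 8, 9, 10, 11}); total cost 10 + 9 + 10 + 4 = 33.
No covering selection has total cost below 33.

33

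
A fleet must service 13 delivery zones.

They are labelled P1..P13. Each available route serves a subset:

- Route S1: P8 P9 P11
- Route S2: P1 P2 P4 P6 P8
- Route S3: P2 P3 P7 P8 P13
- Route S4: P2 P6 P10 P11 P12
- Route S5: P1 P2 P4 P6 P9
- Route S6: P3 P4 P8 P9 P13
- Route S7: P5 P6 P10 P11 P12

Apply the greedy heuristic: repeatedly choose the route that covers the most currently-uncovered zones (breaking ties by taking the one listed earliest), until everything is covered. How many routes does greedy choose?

Greedy: pick S2 (covers 5 new) → pick S7 (covers 4 new) → pick S3 (covers 3 new) → pick S1 (covers 1 new). Total picks: 4.
(The true minimum cover uses only 3 routes, so greedy is not optimal here.)

4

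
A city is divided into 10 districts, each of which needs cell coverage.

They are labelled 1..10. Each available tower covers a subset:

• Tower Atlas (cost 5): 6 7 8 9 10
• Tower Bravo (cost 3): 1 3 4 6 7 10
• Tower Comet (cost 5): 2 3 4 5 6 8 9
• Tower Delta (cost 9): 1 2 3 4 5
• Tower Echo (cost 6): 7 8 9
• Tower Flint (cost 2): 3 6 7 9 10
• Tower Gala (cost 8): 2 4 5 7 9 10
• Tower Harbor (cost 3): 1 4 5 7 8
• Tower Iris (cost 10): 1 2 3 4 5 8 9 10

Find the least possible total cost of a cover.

8

Bravo, Comet together cover every district (Bravo ∪ Comet = {1, 2, 3, 4, 5, 6, 7, 8, 9, 10}); total cost 3 + 5 = 8.
The greedy pick Flint, Harbor, Comet costs 10; no covering selection beats 8.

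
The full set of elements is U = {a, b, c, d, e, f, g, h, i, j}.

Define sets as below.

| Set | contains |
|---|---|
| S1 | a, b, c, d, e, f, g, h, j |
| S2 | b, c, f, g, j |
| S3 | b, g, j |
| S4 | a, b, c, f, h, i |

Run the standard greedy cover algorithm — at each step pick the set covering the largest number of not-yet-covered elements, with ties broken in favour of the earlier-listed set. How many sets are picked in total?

2

Greedy: pick S1 (covers 9 new) → pick S4 (covers 1 new). Total picks: 2.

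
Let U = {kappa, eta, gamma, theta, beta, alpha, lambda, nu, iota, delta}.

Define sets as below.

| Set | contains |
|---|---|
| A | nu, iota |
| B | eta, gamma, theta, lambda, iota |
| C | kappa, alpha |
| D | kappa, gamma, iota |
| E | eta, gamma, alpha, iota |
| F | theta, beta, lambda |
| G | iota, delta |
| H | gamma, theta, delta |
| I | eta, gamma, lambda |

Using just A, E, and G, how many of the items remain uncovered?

4

Union of A, E, G = {eta, gamma, alpha, nu, iota, delta}.
Not covered: kappa, theta, beta, lambda — 4 items.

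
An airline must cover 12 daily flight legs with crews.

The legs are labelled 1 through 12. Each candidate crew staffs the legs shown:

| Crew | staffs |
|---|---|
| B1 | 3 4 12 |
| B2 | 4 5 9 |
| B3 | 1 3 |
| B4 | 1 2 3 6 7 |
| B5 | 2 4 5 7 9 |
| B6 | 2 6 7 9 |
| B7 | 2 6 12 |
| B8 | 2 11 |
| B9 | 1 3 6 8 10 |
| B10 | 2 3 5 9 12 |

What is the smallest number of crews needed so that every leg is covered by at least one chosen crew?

Take {B5, B8, B9, B10}. Their union is {1, 2, 3, 4, 5, 6, 7, 8, 9, 10, 11, 12}, which is all 12 legs.
No 3 of the 10 crews cover everything (all 120 combinations miss at least one leg), so 4 is optimal.

4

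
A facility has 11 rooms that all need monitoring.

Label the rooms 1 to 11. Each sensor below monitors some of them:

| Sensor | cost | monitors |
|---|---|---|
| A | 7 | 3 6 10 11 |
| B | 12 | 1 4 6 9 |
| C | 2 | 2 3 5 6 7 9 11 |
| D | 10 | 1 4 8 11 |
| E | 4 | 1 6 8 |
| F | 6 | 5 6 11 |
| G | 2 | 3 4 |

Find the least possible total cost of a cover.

A, C, E, G together cover every room (A ∪ C ∪ E ∪ G = {1, 2, 3, 4, 5, 6, 7, 8, 9, 10, 11}); total cost 7 + 2 + 4 + 2 = 15.
No covering selection has total cost below 15.

15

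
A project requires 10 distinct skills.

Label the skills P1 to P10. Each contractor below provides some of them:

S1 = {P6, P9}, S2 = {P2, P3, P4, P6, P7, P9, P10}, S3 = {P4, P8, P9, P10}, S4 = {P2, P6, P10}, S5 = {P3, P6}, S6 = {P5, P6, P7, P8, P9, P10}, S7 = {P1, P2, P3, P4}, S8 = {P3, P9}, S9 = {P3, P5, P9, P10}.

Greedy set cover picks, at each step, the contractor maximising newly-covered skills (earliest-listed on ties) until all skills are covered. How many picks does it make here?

Greedy: pick S2 (covers 7 new) → pick S6 (covers 2 new) → pick S7 (covers 1 new). Total picks: 3.
(The true minimum cover uses only 2 contractors, so greedy is not optimal here.)

3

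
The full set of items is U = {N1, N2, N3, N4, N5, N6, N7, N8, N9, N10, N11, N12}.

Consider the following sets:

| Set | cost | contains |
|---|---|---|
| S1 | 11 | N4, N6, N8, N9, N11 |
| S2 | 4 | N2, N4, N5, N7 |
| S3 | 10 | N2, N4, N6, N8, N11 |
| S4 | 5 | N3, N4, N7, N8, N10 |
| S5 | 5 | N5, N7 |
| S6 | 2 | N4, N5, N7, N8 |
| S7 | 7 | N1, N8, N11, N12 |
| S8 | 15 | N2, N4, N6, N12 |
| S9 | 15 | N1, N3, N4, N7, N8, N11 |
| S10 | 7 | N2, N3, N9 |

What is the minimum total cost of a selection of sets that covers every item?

27

S1, S2, S4, S7 together cover every item (S1 ∪ S2 ∪ S4 ∪ S7 = {N1, N2, N3, N4, N5, N6, N7, N8, N9, N10, N11, N12}); total cost 11 + 4 + 5 + 7 = 27.
The greedy pick S6, S7, S10, S4, S3 costs 31; no covering selection beats 27.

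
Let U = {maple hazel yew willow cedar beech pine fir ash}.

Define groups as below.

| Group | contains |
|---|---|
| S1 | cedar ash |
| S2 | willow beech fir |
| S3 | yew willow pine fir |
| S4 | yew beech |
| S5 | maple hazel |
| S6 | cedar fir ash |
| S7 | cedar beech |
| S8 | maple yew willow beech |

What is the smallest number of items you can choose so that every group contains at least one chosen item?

Take H = {maple, willow, cedar, beech}. Each listed group contains at least one of these, so H is a hitting set of size 4.
No choice of 3 items meets every group, so 4 is the minimum.

4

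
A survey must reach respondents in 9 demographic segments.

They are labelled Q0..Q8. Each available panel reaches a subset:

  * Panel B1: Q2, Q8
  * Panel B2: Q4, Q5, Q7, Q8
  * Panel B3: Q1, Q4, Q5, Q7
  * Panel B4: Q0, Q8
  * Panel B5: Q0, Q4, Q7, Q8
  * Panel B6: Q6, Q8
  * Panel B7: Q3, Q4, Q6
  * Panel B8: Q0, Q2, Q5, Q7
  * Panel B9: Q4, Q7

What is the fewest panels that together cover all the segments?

4

Take {B3, B6, B7, B8}. Their union is {Q0, Q1, Q2, Q3, Q4, Q5, Q6, Q7, Q8}, which is all 9 segments.
Only B3 contains Q1, so B3 is forced; the remaining 5 segments need at least 3 more panels (each remaining panel adds at most 2) — so at least 4 panels are needed, and 4 is optimal.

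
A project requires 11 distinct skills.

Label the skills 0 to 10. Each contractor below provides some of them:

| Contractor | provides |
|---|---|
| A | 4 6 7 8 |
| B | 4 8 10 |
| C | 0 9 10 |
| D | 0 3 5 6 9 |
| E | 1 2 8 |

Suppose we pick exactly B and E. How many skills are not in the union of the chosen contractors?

6

Union of B, E = {1, 2, 4, 8, 10}.
Not covered: 0, 3, 5, 6, 7, 9 — 6 skills.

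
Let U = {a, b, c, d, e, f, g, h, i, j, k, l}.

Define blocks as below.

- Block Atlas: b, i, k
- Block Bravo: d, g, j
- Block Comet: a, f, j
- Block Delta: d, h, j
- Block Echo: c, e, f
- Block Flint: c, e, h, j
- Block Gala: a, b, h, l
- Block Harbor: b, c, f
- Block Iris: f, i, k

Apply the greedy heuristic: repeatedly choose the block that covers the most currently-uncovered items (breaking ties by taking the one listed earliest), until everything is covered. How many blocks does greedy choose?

Greedy: pick Flint (covers 4 new) → pick Atlas (covers 3 new) → pick Bravo (covers 2 new) → pick Comet (covers 2 new) → pick Gala (covers 1 new). Total picks: 5.
(The true minimum cover uses only 4 blocks, so greedy is not optimal here.)

5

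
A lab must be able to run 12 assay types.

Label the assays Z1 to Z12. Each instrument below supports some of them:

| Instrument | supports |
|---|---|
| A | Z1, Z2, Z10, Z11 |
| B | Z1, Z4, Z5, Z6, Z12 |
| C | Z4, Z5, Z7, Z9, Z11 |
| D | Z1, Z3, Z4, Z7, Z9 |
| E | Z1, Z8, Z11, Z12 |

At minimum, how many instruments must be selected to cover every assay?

4

Take {A, B, D, E}. Their union is {Z1, Z2, Z3, Z4, Z5, Z6, Z7, Z8, Z9, Z10, Z11, Z12}, which is all 12 assays.
Only D contains Z3, so D is forced; the remaining 7 assays need at least 3 more instruments (each remaining instrument adds at most 3) — so at least 4 instruments are needed, and 4 is optimal.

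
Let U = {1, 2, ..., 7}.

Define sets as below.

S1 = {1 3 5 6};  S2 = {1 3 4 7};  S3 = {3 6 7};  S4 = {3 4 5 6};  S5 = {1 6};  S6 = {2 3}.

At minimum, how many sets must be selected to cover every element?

S1, S2, and S6 cover everything between them: the union {1, 2, 3, 4, 5, 6, 7} is all of U.
Only S6 contains 2, so S6 is forced; the remaining 5 elements need at least 2 more sets (each remaining set adds at most 3) — so at least 3 sets are needed, and 3 is optimal.

3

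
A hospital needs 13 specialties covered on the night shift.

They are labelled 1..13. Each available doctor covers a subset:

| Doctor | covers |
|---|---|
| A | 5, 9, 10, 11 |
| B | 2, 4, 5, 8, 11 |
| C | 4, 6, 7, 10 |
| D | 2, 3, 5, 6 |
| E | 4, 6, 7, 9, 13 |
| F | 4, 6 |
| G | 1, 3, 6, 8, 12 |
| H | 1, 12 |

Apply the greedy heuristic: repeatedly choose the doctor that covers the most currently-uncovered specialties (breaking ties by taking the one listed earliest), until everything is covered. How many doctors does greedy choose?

4

Greedy: pick B (covers 5 new) → pick E (covers 4 new) → pick G (covers 3 new) → pick A (covers 1 new). Total picks: 4.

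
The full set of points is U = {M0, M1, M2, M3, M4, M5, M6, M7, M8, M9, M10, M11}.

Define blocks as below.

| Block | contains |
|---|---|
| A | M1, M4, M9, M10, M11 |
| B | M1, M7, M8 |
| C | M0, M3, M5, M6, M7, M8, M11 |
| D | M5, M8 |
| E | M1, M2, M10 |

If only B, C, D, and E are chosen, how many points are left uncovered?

2

Union of B, C, D, E = {M0, M1, M2, M3, M5, M6, M7, M8, M10, M11}.
Not covered: M4, M9 — 2 points.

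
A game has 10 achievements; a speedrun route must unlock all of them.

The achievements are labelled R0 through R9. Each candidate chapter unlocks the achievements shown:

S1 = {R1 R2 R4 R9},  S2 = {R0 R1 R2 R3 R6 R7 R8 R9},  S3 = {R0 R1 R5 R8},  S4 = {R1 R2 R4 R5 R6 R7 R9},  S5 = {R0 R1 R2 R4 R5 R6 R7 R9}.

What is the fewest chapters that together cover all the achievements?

2

Take {S2, S4}. Their union is {R0, R1, R2, R3, R4, R5, R6, R7, R8, R9}, which is all 10 achievements.
No single chapter has all 10 achievements (the largest, S2, has 8), so 2 is optimal.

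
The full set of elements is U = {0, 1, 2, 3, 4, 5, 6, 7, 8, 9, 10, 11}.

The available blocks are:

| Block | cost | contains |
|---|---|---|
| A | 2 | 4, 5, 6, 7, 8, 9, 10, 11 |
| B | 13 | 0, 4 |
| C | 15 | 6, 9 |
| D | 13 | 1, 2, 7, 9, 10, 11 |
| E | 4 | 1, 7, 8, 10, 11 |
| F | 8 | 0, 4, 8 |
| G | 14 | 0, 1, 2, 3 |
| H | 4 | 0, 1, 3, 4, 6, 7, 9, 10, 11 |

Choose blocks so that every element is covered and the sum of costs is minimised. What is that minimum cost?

A, G together cover every element (A ∪ G = {0, 1, 2, 3, 4, 5, 6, 7, 8, 9, 10, 11}); total cost 2 + 14 = 16.
The greedy pick A, H, D costs 19; no covering selection beats 16.

16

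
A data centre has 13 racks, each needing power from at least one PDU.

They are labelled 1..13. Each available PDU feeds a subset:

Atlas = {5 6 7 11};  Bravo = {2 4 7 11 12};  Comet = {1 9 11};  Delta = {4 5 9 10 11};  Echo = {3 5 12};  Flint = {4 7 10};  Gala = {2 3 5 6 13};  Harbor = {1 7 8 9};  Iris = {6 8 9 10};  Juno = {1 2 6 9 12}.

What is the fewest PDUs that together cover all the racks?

4

Bravo and Delta and Gala and Harbor together: Bravo ∪ Delta ∪ Gala ∪ Harbor = {1, 2, 3, 4, 5, 6, 7, 8, 9, 10, 11, 12, 13} — every rack is covered.
No 3 of the 10 PDUs cover everything (all 120 combinations miss at least one rack), so 4 is optimal.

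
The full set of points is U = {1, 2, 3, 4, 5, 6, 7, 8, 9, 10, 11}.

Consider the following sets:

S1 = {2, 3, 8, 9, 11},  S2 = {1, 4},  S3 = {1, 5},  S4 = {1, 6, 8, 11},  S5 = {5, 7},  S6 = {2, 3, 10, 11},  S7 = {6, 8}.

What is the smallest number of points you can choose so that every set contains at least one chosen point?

4

The 4 points {1, 2, 7, 8} hit every set.
The sets S2, S5, S6, S7 are pairwise disjoint, so any hitting set needs a separate point for each — at least 4. Hence 4 is optimal.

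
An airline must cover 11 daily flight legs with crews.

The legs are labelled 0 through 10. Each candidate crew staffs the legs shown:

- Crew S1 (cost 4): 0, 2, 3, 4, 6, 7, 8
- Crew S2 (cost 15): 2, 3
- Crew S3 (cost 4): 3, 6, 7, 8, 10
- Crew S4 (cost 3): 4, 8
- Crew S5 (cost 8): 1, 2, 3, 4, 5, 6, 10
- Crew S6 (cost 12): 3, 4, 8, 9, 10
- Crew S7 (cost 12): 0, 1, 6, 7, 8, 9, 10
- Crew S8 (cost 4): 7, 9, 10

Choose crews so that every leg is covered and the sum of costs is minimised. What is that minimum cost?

16

S1, S5, S8 together cover every leg (S1 ∪ S5 ∪ S8 = {0, 1, 2, 3, 4, 5, 6, 7, 8, 9, 10}); total cost 4 + 8 + 4 = 16.
No covering selection has total cost below 16.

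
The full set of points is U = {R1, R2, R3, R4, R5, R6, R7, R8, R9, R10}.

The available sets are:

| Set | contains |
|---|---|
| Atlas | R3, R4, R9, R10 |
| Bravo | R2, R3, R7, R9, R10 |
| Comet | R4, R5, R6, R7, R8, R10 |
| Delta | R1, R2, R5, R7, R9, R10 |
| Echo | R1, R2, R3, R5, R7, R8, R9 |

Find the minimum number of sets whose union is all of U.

2

Comet and Echo together: Comet ∪ Echo = {R1, R2, R3, R4, R5, R6, R7, R8, R9, R10} — every point is covered.
No single set has all 10 points (the largest, Echo, has 7), so 2 is optimal.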